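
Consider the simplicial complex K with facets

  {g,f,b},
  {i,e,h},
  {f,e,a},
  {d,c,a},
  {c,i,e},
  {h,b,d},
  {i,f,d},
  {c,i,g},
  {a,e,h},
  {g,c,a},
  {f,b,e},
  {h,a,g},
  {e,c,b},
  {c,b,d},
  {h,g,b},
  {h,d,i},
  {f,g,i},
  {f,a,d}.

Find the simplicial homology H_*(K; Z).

K has 9 vertices, 27 edges, 18 triangles.
rank ∂_0 = 0, rank ∂_1 = 8 ⇒ b_0 = 9 − 0 − 8 = 1; all invariant factors of ∂_1 are 1 so no torsion. So H_0 = Z.
rank ∂_1 = 8, rank ∂_2 = 17 ⇒ b_1 = 27 − 8 − 17 = 2; all invariant factors of ∂_2 are 1 so no torsion. So H_1 = Z^2.
rank ∂_2 = 17, rank ∂_3 = 0 ⇒ b_2 = 18 − 17 − 0 = 1. So H_2 = Z.

H_0 ≅ Z,  H_1 ≅ Z^2,  H_2 ≅ Z.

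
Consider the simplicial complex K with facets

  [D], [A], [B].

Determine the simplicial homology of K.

H_0 ≅ Z^3.

We work with the vertex ordering A < B < D. The simplices of K, each written with vertices in increasing order, are:

  0-simplices (3): A, B, D

Hence C_0 ≅ Z^3.

From H_k ≅ ker(∂_k) / im(∂_{k+1}) we obtain:

  H_0: rank C_0 − rank ∂_1 = 3 − 0 = 3, and there is no ∂_1, so H_0 ≅ Z^3.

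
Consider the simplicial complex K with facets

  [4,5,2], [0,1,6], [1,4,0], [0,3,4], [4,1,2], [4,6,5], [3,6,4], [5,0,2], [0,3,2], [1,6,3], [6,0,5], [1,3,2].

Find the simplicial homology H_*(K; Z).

We work with the vertex ordering 0 < 1 < 2 < 3 < 4 < 5 < 6. The simplices of K, each written with vertices in increasing order, are:

  0-simplices (7): [0], [1], [2], [3], [4], [5], [6]
  1-simplices (18): [0,1], [0,2], [0,3], [0,4], [0,5], [0,6], [1,2], [1,3], [1,4], [1,6], [2,3], [2,4], [2,5], [3,4], [3,6], [4,5], [4,6], [5,6]
  2-simplices (12): [0,1,4], [0,1,6], [0,2,3], [0,2,5], [0,3,4], [0,5,6], [1,2,3], [1,2,4], [1,3,6], [2,4,5], [3,4,6], [4,5,6]

Hence C_0 ≅ Z^7, C_1 ≅ Z^18, C_2 ≅ Z^12.

Boundary ∂_1: C_1 → C_0 sends each edge [p,q] (with p < q) to q − p. For instance
  ∂[3,4] = [4] − [3].
This gives a 7×18 integer matrix of rank 6; reducing to Smith normal form yields diagonal entries (1,1,1,1,1,1).

∂_2: C_2 → C_1 acts by ∂[p,q,r] = [q,r] − [p,r] + [p,q]. For instance
  ∂[1,2,3] = [2,3] − [1,3] + [1,2],
  ∂[0,2,5] = [2,5] − [0,5] + [0,2].
The 18×12 boundary matrix has rank 12 and Smith normal form diag(1,1,1,1,1,1,1,1,1,1,1,2).

Now H_k = ker ∂_k / im ∂_{k+1}, so:

  H_0: rank C_0 − rank ∂_1 = 7 − 6 = 1, and the invariant factors of ∂_1 are all 1, so H_0 = Z.
  H_1: rank ker ∂_1 − rank ∂_2 = (18 − 6) − 12 = 0, and ∂_2 has invariant factor 2 > 1, so H_1 = Z/2Z.
  H_2: rank ker ∂_2 − rank ∂_3 = (12 − 12) − 0 = 0, and there is no ∂_3, so H_2 = 0.

As a check, the Euler characteristic is 7 − 18 + 12 = 1, which agrees with 1 − 0 + 0 = 1.
(K is a triangulation of the real projective plane RP^2.)

H_0 = Z,  H_1 = Z/2Z,  H_2 = 0.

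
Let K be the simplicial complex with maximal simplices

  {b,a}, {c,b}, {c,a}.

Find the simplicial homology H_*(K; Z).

H_0 ≅ Z,  H_1 ≅ Z.

We work with the vertex ordering a < b < c. The simplices of K, each written with vertices in increasing order, are:

  0-simplices (3): a, b, c
  1-simplices (3): ab, ac, bc

so the chain groups are C_0 ≅ Z^3, C_1 ≅ Z^3.

∂_1: C_1 → C_0 is given by ∂[p,q] = [q] − [p]. For instance
  ∂ac = c − a.
As a 3×3 matrix over Z this has rank 2, with invariant factors (1,1).

Now H_k = ker ∂_k / im ∂_{k+1}, so:

  H_0: rank C_0 − rank ∂_1 = 3 − 2 = 1, and the invariant factors of ∂_1 are all 1, so H_0 ≅ Z.
  H_1: rank ker ∂_1 − rank ∂_2 = (3 − 2) − 0 = 1, and there is no ∂_2, so H_1 ≅ Z.

As a check, the Euler characteristic is 3 − 3 = 0, which agrees with 1 − 1 = 0.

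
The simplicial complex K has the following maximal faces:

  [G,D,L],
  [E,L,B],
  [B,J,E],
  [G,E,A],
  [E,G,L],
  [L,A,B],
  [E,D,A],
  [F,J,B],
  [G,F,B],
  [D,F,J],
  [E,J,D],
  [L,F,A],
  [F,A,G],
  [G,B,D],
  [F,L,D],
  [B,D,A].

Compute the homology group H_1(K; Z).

H_1 = Z^2.

Take the total order A < B < D < E < F < G < J < L on the vertex set. Then K (dimension 2) consists of the simplices:

  0-simplices (8): A, B, D, E, F, G, J, L
  1-simplices (24): AB, AD, AE, AF, AG, AL, BD, BE, BF, BG, BJ, BL, DE, DF, DG, DJ, DL, EG, EJ, EL, FG, FJ, FL, GL
  2-simplices (16): ABD, ABL, ADE, AEG, AFG, AFL, BDG, BEJ, BEL, BFG, BFJ, DEJ, DFJ, DFL, DGL, EGL

Hence C_0 ≅ Z^8, C_1 ≅ Z^24, C_2 ≅ Z^16.

∂_1: C_1 → C_0 is given by ∂[p,q] = [q] − [p]. For instance
  ∂AD = D − A.
As a 8×24 matrix over Z this has rank 7, with invariant factors (1,1,1,1,1,1,1).

∂_2: C_2 → C_1 acts by ∂[p,q,r] = [q,r] − [p,r] + [p,q]. For instance
  ∂AFL = FL − AL + AF,
  ∂AFG = FG − AG + AF.
The resulting 24×16 matrix has rank 15, and its Smith normal form has invariant factors (1,1,1,1,1,1,1,1,1,1,1,1,1,1,1).

Now H_k = ker ∂_k / im ∂_{k+1}, so:

  H_1: rank ker ∂_1 − rank ∂_2 = (24 − 7) − 15 = 2, and the invariant factors of ∂_2 are all 1, so H_1 = Z^2.

(K is a triangulation of the torus T^2.)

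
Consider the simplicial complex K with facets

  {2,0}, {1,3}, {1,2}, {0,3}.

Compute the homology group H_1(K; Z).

H_1 = Z.

We work with the vertex ordering 0 < 1 < 2 < 3. The simplices of K, each written with vertices in increasing order, are:

  0-simplices (4): [0], [1], [2], [3]
  1-simplices (4): [0,2], [0,3], [1,2], [1,3]

Hence C_0 ≅ Z^4, C_1 ≅ Z^4.

Boundary ∂_1: C_1 → C_0 sends each edge [p,q] (with p < q) to q − p.
This gives a 4×4 integer matrix of rank 3; reducing to Smith normal form yields diagonal entries (1,1,1).

From H_k ≅ ker(∂_k) / im(∂_{k+1}) we obtain:

  H_1: rank ker ∂_1 − rank ∂_2 = (4 − 3) − 0 = 1, and there is no ∂_2, so H_1 = Z.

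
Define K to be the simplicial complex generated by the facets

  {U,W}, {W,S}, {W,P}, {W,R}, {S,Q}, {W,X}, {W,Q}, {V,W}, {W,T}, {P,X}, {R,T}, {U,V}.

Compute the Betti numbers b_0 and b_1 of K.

Take the total order P < Q < R < S < T < U < V < W < X on the vertex set. Then K (dimension 1) consists of the simplices:

  0-simplices (9): P, Q, R, S, T, U, V, W, X
  1-simplices (12): PW, PX, QS, QW, RT, RW, SW, TW, UV, UW, VW, WX

Hence C_0 ≅ Z^9, C_1 ≅ Z^12.

The boundary map ∂_1: C_1 → C_0 sends each edge [p,q] (with p < q) to q − p. For instance
  ∂WX = X − W.
As a 9×12 matrix over Z this has rank 8, with invariant factors (1,1,1,1,1,1,1,1).

Reading off H_k = ker ∂_k / im ∂_{k+1}:

  H_0: rank C_0 − rank ∂_1 = 9 − 8 = 1, and the invariant factors of ∂_1 are all 1, so H_0 ≅ Z.
  H_1: rank ker ∂_1 − rank ∂_2 = (12 − 8) − 0 = 4, and there is no ∂_2, so H_1 ≅ Z^4.

Hence the Betti numbers are b_0 = 1, b_1 = 4.

b_0 = 1, b_1 = 4.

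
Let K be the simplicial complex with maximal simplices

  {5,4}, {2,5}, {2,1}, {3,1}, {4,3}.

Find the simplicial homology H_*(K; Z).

Order the vertices as 1 < 2 < 3 < 4 < 5. Listing each simplex with vertices in this order, K has dimension 1 with simplices:

  0-simplices (5): [1], [2], [3], [4], [5]
  1-simplices (5): [1,2], [1,3], [2,5], [3,4], [4,5]

so the chain groups are C_0 ≅ Z^5, C_1 ≅ Z^5.

∂_1: C_1 → C_0 maps an edge to its endpoints' difference, ∂[p,q] = q − p. For instance
  ∂[1,2] = [2] − [1].
As a 5×5 matrix over Z this has rank 4, with invariant factors (1,1,1,1).

Computing H_k = (kernel of ∂_k) / (image of ∂_{k+1}):

  H_0: rank C_0 − rank ∂_1 = 5 − 4 = 1, and the invariant factors of ∂_1 are all 1, so H_0 ≅ Z.
  H_1: rank ker ∂_1 − rank ∂_2 = (5 − 4) − 0 = 1, and there is no ∂_2, so H_1 ≅ Z.

(K is a triangulation of the circle S^1.)

H_0 ≅ Z,  H_1 ≅ Z.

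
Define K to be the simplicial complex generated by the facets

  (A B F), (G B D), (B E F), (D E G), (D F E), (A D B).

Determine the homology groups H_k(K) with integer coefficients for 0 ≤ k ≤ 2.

H_0 = Z,  H_1 = Z,  H_2 = 0.

Fix the vertex order A < B < D < E < F < G and write every simplex with vertices in increasing order. Then dim K = 2 and the simplices of K are:

  0-simplices (6): A, B, D, E, F, G
  1-simplices (12): AB, AD, AF, BD, BE, BF, BG, DE, DF, DG, EF, EG
  2-simplices (6): ABD, ABF, BDG, BEF, DEF, DEG

so the chain groups are C_0 ≅ Z^6, C_1 ≅ Z^12, C_2 ≅ Z^6.

∂_1: C_1 → C_0 maps an edge to its endpoints' difference, ∂[p,q] = q − p. For instance
  ∂DF = F − D.
The resulting 6×12 matrix has rank 5, and its Smith normal form has invariant factors (1,1,1,1,1).

∂_2: C_2 → C_1 sends each 2-simplex [p,q,r] to [q,r] − [p,r] + [p,q]. For instance
  ∂DEG = EG − DG + DE,
  ∂ABD = BD − AD + AB.
The resulting 12×6 matrix has rank 6, and its Smith normal form has invariant factors (1,1,1,1,1,1).

From H_k ≅ ker(∂_k) / im(∂_{k+1}) we obtain:

  H_0: rank C_0 − rank ∂_1 = 6 − 5 = 1, and the invariant factors of ∂_1 are all 1, so H_0 ≅ Z.
  H_1: rank ker ∂_1 − rank ∂_2 = (12 − 5) − 6 = 1, and the invariant factors of ∂_2 are all 1, so H_1 ≅ Z.
  H_2: rank ker ∂_2 − rank ∂_3 = (6 − 6) − 0 = 0, and there is no ∂_3, so H_2 ≅ 0.

As a check, the Euler characteristic is 6 − 12 + 6 = 0, which agrees with 1 − 1 + 0 = 0.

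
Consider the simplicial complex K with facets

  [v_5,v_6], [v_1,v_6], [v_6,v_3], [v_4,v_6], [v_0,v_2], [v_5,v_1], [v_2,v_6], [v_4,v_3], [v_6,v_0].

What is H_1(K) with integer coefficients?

Order the vertices as v_0 < v_1 < v_2 < v_3 < v_4 < v_5 < v_6. Listing each simplex with vertices in this order, K has dimension 1 with simplices:

  0-simplices (7): [v_0], [v_1], [v_2], [v_3], [v_4], [v_5], [v_6]
  1-simplices (9): [v_0,v_2], [v_0,v_6], [v_1,v_5], [v_1,v_6], [v_2,v_6], [v_3,v_4], [v_3,v_6], [v_4,v_6], [v_5,v_6]

Hence C_0 ≅ Z^7, C_1 ≅ Z^9.

The boundary map ∂_1: C_1 → C_0 sends each edge [p,q] (with p < q) to q − p. For instance
  ∂[v_1,v_5] = [v_5] − [v_1].
This gives a 7×9 integer matrix of rank 6; reducing to Smith normal form yields diagonal entries (1,1,1,1,1,1).

From H_k ≅ ker(∂_k) / im(∂_{k+1}) we obtain:

  H_1: rank ker ∂_1 − rank ∂_2 = (9 − 6) − 0 = 3, and there is no ∂_2, so H_1 ≅ Z^3.

H_1 = Z^3.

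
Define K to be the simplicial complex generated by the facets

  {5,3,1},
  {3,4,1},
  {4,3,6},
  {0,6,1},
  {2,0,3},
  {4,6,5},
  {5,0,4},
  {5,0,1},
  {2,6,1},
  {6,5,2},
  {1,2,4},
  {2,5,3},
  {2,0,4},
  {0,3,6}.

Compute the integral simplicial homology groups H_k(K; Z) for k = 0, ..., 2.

H_0 = Z,  H_1 = Z^2,  H_2 = Z.

We work with the vertex ordering 0 < 1 < 2 < 3 < 4 < 5 < 6. The simplices of K, each written with vertices in increasing order, are:

  0-simplices (7): [0], [1], [2], [3], [4], [5], [6]
  1-simplices (21): [0,1], [0,2], [0,3], [0,4], [0,5], [0,6], [1,2], [1,3], [1,4], [1,5], [1,6], [2,3], [2,4], [2,5], [2,6], [3,4], [3,5], [3,6], [4,5], [4,6], [5,6]
  2-simplices (14): [0,1,5], [0,1,6], [0,2,3], [0,2,4], [0,3,6], [0,4,5], [1,2,4], [1,2,6], [1,3,4], [1,3,5], [2,3,5], [2,5,6], [3,4,6], [4,5,6]

Hence C_0 ≅ Z^7, C_1 ≅ Z^21, C_2 ≅ Z^14.

Boundary ∂_1: C_1 → C_0 sends each edge [p,q] (with p < q) to q − p. For instance
  ∂[2,3] = [3] − [2].
As a 7×21 matrix over Z this has rank 6, with invariant factors (1,1,1,1,1,1).

∂_2: C_2 → C_1 maps a triangle to the signed sum of its edges. For instance
  ∂[1,2,6] = [2,6] − [1,6] + [1,2],
  ∂[0,4,5] = [4,5] − [0,5] + [0,4].
This gives a 21×14 integer matrix of rank 13; reducing to Smith normal form yields diagonal entries (1,1,1,1,1,1,1,1,1,1,1,1,1).

Now H_k = ker ∂_k / im ∂_{k+1}, so:

  H_0: rank C_0 − rank ∂_1 = 7 − 6 = 1, and the invariant factors of ∂_1 are all 1, so H_0 = Z.
  H_1: rank ker ∂_1 − rank ∂_2 = (21 − 6) − 13 = 2, and the invariant factors of ∂_2 are all 1, so H_1 = Z^2.
  H_2: rank ker ∂_2 − rank ∂_3 = (14 − 13) − 0 = 1, and there is no ∂_3, so H_2 = Z.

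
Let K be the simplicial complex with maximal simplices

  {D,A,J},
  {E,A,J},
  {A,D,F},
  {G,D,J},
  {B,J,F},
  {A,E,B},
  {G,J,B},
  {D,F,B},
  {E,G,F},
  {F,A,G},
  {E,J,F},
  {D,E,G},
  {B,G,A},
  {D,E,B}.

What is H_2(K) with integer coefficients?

H_2 ≅ Z.

We work with the vertex ordering A < B < D < E < F < G < J. The simplices of K, each written with vertices in increasing order, are:

  0-simplices (7): A, B, D, E, F, G, J
  1-simplices (21): AB, AD, AE, AF, AG, AJ, BD, BE, BF, BG, BJ, DE, DF, DG, DJ, EF, EG, EJ, FG, FJ, GJ
  2-simplices (14): ABE, ABG, ADF, ADJ, AEJ, AFG, BDE, BDF, BFJ, BGJ, DEG, DGJ, EFG, EFJ

Hence C_0 ≅ Z^7, C_1 ≅ Z^21, C_2 ≅ Z^14.

Boundary ∂_1: C_1 → C_0 sends each edge [p,q] (with p < q) to q − p.
The 7×21 boundary matrix has rank 6 and Smith normal form diag(1,1,1,1,1,1).

The boundary map ∂_2: C_2 → C_1 sends each 2-simplex [p,q,r] to [q,r] − [p,r] + [p,q]. For instance
  ∂EFJ = FJ − EJ + EF,
  ∂ADF = DF − AF + AD.
The resulting 21×14 matrix has rank 13, and its Smith normal form has invariant factors (1,1,1,1,1,1,1,1,1,1,1,1,1).

Now H_k = ker ∂_k / im ∂_{k+1}, so:

  H_2: rank ker ∂_2 − rank ∂_3 = (14 − 13) − 0 = 1, and there is no ∂_3, so H_2 = Z.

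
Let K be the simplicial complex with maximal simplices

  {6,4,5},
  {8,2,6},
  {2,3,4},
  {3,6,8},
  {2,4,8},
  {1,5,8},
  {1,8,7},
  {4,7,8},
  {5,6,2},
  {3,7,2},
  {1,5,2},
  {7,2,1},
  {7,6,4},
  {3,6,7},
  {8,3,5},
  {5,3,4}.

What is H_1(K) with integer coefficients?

Fix the vertex order 1 < 2 < 3 < 4 < 5 < 6 < 7 < 8 and write every simplex with vertices in increasing order. Then dim K = 2 and the simplices of K are:

  0-simplices (8): [1], [2], [3], [4], [5], [6], [7], [8]
  1-simplices (24): (24 of them)
  2-simplices (16): [1,2,5], [1,2,7], [1,5,8], [1,7,8], [2,3,4], [2,3,7], [2,4,8], [2,5,6], [2,6,8], [3,4,5], [3,5,8], [3,6,7], [3,6,8], [4,5,6], [4,6,7], [4,7,8]

giving chain groups C_0 ≅ Z^8, C_1 ≅ Z^24, C_2 ≅ Z^16.

Boundary ∂_1: C_1 → C_0 is given by ∂[p,q] = [q] − [p].
The resulting 8×24 matrix has rank 7, and its Smith normal form has invariant factors (1,1,1,1,1,1,1).

Boundary ∂_2: C_2 → C_1 acts by ∂[p,q,r] = [q,r] − [p,r] + [p,q]. For instance
  ∂[1,7,8] = [7,8] − [1,8] + [1,7],
  ∂[3,6,7] = [6,7] − [3,7] + [3,6].
The resulting 24×16 matrix has rank 15, and its Smith normal form has invariant factors (1,1,1,1,1,1,1,1,1,1,1,1,1,1,1).

Reading off H_k = ker ∂_k / im ∂_{k+1}:

  H_1: rank ker ∂_1 − rank ∂_2 = (24 − 7) − 15 = 2, and the invariant factors of ∂_2 are all 1, so H_1 ≅ Z^2.

H_1 = Z^2.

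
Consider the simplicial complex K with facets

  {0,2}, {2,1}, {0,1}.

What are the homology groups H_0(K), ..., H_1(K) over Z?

H_0 = Z,  H_1 = Z.

Fix the vertex order 0 < 1 < 2 and write every simplex with vertices in increasing order. Then dim K = 1 and the simplices of K are:

  0-simplices (3): [0], [1], [2]
  1-simplices (3): [0,1], [0,2], [1,2]

so the chain groups are C_0 ≅ Z^3, C_1 ≅ Z^3.

Boundary ∂_1: C_1 → C_0 maps an edge to its endpoints' difference, ∂[p,q] = q − p.
This gives a 3×3 integer matrix of rank 2; reducing to Smith normal form yields diagonal entries (1,1).

From H_k ≅ ker(∂_k) / im(∂_{k+1}) we obtain:

  H_0: rank C_0 − rank ∂_1 = 3 − 2 = 1, and the invariant factors of ∂_1 are all 1, so H_0 ≅ Z.
  H_1: rank ker ∂_1 − rank ∂_2 = (3 − 2) − 0 = 1, and there is no ∂_2, so H_1 ≅ Z.

As a check, the Euler characteristic is 3 − 3 = 0, which agrees with 1 − 1 = 0.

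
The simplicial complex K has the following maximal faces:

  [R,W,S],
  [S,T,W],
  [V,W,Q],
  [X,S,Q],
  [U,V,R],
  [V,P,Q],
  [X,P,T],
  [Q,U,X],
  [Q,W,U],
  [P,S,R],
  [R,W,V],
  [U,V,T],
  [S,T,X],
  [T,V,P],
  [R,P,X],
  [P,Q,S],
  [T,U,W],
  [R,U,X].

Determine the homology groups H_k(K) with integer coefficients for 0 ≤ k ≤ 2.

H_0 = Z,  H_1 = Z ⊕ Z/2,  H_2 = 0.

Order the vertices as P < Q < R < S < T < U < V < W < X. Listing each simplex with vertices in this order, K has dimension 2 with simplices:

  0-simplices (9): P, Q, R, S, T, U, V, W, X
  1-simplices (27): PQ, PR, PS, PT, PV, PX, QS, QU, QV, QW, QX, RS, RU, RV, RW, RX, ST, SW, SX, TU, TV, TW, TX, UV, UW, UX, VW
  2-simplices (18): PQS, PQV, PRS, PRX, PTV, PTX, QSX, QUW, QUX, QVW, RSW, RUV, RUX, RVW, STW, STX, TUV, TUW

Hence C_0 ≅ Z^9, C_1 ≅ Z^27, C_2 ≅ Z^18.

∂_1: C_1 → C_0 sends each edge [p,q] (with p < q) to q − p.
The 9×27 boundary matrix has rank 8 and Smith normal form diag(1,1,1,1,1,1,1,1).

Boundary ∂_2: C_2 → C_1 maps a triangle to the signed sum of its edges. For instance
  ∂QUW = UW − QW + QU,
  ∂QSX = SX − QX + QS.
The resulting 27×18 matrix has rank 18, and its Smith normal form has invariant factors (1,1,1,1,1,1,1,1,1,1,1,1,1,1,1,1,1,2).

Computing H_k = (kernel of ∂_k) / (image of ∂_{k+1}):

  H_0: rank C_0 − rank ∂_1 = 9 − 8 = 1, and the invariant factors of ∂_1 are all 1, so H_0 = Z.
  H_1: rank ker ∂_1 − rank ∂_2 = (27 − 8) − 18 = 1, and ∂_2 has invariant factor 2 > 1, so H_1 = Z ⊕ Z/2.
  H_2: rank ker ∂_2 − rank ∂_3 = (18 − 18) − 0 = 0, and there is no ∂_3, so H_2 = 0.

As a check, the Euler characteristic is 9 − 27 + 18 = 0, which agrees with 1 − 1 + 0 = 0.
(K is a triangulation of the Klein bottle.)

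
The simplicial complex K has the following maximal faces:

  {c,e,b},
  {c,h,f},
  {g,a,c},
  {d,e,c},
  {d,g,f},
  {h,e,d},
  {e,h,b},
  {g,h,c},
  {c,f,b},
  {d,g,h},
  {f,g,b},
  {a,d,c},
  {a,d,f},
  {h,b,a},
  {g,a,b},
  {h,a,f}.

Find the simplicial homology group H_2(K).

H_2 = Z.

Fix the vertex order a < b < c < d < e < f < g < h and write every simplex with vertices in increasing order. Then dim K = 2 and the simplices of K are:

  0-simplices (8): a, b, c, d, e, f, g, h
  1-simplices (24): ab, ac, ad, af, ag, ah, bc, be, bf, bg, bh, cd, ce, cf, cg, ch, de, df, dg, dh, eh, fg, fh, gh
  2-simplices (16): abg, abh, acd, acg, adf, afh, bce, bcf, beh, bfg, cde, cfh, cgh, deh, dfg, dgh

giving chain groups C_0 ≅ Z^8, C_1 ≅ Z^24, C_2 ≅ Z^16.

Boundary ∂_1: C_1 → C_0 sends each edge [p,q] (with p < q) to q − p.
As a 8×24 matrix over Z this has rank 7, with invariant factors (1,1,1,1,1,1,1).

∂_2: C_2 → C_1 acts by ∂[p,q,r] = [q,r] − [p,r] + [p,q]. For instance
  ∂acg = cg − ag + ac,
  ∂afh = fh − ah + af.
The resulting 24×16 matrix has rank 15, and its Smith normal form has invariant factors (1,1,1,1,1,1,1,1,1,1,1,1,1,1,1).

Now H_k = ker ∂_k / im ∂_{k+1}, so:

  H_2: rank ker ∂_2 − rank ∂_3 = (16 − 15) − 0 = 1, and there is no ∂_3, so H_2 = Z.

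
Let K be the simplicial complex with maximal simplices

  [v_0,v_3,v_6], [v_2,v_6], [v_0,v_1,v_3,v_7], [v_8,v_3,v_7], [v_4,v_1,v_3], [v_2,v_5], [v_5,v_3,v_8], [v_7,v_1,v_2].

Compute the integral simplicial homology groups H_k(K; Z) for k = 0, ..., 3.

We work with the vertex ordering v_0 < v_1 < v_2 < v_3 < v_4 < v_5 < v_6 < v_7 < v_8. The simplices of K, each written with vertices in increasing order, are:

  0-simplices (9): [v_0], [v_1], [v_2], [v_3], [v_4], [v_5], [v_6], [v_7], [v_8]
  1-simplices (18): (18 of them)
  2-simplices (9): [v_0,v_1,v_3], [v_0,v_1,v_7], [v_0,v_3,v_6], [v_0,v_3,v_7], [v_1,v_2,v_7], [v_1,v_3,v_4], [v_1,v_3,v_7], [v_3,v_5,v_8], [v_3,v_7,v_8]
  3-simplices (1): [v_0,v_1,v_3,v_7]

giving chain groups C_0 ≅ Z^9, C_1 ≅ Z^18, C_2 ≅ Z^9, C_3 ≅ Z^1.

Boundary ∂_1: C_1 → C_0 sends each edge [p,q] (with p < q) to q − p.
As a 9×18 matrix over Z this has rank 8, with invariant factors (1,1,1,1,1,1,1,1).

∂_2: C_2 → C_1 sends each 2-simplex [p,q,r] to [q,r] − [p,r] + [p,q]. For instance
  ∂[v_1,v_3,v_4] = [v_3,v_4] − [v_1,v_4] + [v_1,v_3],
  ∂[v_0,v_3,v_7] = [v_3,v_7] − [v_0,v_7] + [v_0,v_3].
The 18×9 boundary matrix has rank 8 and Smith normal form diag(1,1,1,1,1,1,1,1).

The boundary map ∂_3: C_3 → C_2 sends each 3-simplex σ to the alternating sum Σ_i (−1)^i (σ with its i-th vertex removed). For instance
  ∂[v_0,v_1,v_3,v_7] = [v_1,v_3,v_7] − [v_0,v_3,v_7] + [v_0,v_1,v_7] − [v_0,v_1,v_3].
This gives a 9×1 integer matrix of rank 1; reducing to Smith normal form yields diagonal entries (1).

Computing H_k = (kernel of ∂_k) / (image of ∂_{k+1}):

  H_0: rank C_0 − rank ∂_1 = 9 − 8 = 1, and the invariant factors of ∂_1 are all 1, so H_0 ≅ Z.
  H_1: rank ker ∂_1 − rank ∂_2 = (18 − 8) − 8 = 2, and the invariant factors of ∂_2 are all 1, so H_1 ≅ Z^2.
  H_2: rank ker ∂_2 − rank ∂_3 = (9 − 8) − 1 = 0, and the invariant factors of ∂_3 are all 1, so H_2 ≅ 0.
  H_3: rank ker ∂_3 − rank ∂_4 = (1 − 1) − 0 = 0, and there is no ∂_4, so H_3 ≅ 0.

H_0 ≅ Z,  H_1 ≅ Z^2,  H_2 = 0,  H_3 = 0.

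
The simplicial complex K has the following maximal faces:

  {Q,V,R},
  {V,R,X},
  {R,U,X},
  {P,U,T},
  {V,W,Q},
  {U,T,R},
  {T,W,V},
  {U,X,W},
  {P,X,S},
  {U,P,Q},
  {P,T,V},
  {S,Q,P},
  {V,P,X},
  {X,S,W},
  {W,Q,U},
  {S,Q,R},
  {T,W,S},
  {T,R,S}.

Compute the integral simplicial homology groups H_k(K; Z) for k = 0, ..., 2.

Fix the vertex order P < Q < R < S < T < U < V < W < X and write every simplex with vertices in increasing order. Then dim K = 2 and the simplices of K are:

  0-simplices (9): P, Q, R, S, T, U, V, W, X
  1-simplices (27): PQ, PS, PT, PU, PV, PX, QR, QS, QU, QV, QW, RS, RT, RU, RV, RX, ST, SW, SX, TU, TV, TW, UW, UX, VW, VX, WX
  2-simplices (18): PQS, PQU, PSX, PTU, PTV, PVX, QRS, QRV, QUW, QVW, RST, RTU, RUX, RVX, STW, SWX, TVW, UWX

giving chain groups C_0 ≅ Z^9, C_1 ≅ Z^27, C_2 ≅ Z^18.

∂_1: C_1 → C_0 sends each edge [p,q] (with p < q) to q − p. For instance
  ∂SX = X − S.
This gives a 9×27 integer matrix of rank 8; reducing to Smith normal form yields diagonal entries (1,1,1,1,1,1,1,1).

Boundary ∂_2: C_2 → C_1 sends each 2-simplex [p,q,r] to [q,r] − [p,r] + [p,q]. For instance
  ∂QRS = RS − QS + QR,
  ∂TVW = VW − TW + TV.
This gives a 27×18 integer matrix of rank 17; reducing to Smith normal form yields diagonal entries (1,1,1,1,1,1,1,1,1,1,1,1,1,1,1,1,1).

Computing H_k = (kernel of ∂_k) / (image of ∂_{k+1}):

  H_0: rank C_0 − rank ∂_1 = 9 − 8 = 1, and the invariant factors of ∂_1 are all 1, so H_0 ≅ Z.
  H_1: rank ker ∂_1 − rank ∂_2 = (27 − 8) − 17 = 2, and the invariant factors of ∂_2 are all 1, so H_1 ≅ Z^2.
  H_2: rank ker ∂_2 − rank ∂_3 = (18 − 17) − 0 = 1, and there is no ∂_3, so H_2 ≅ Z.

H_0 ≅ Z,  H_1 ≅ Z^2,  H_2 ≅ Z.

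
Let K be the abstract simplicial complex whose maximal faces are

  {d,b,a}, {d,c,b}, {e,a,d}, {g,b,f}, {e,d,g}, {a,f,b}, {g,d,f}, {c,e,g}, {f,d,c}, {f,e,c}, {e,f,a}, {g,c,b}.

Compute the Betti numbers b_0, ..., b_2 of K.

Order the vertices as a < b < c < d < e < f < g. Listing each simplex with vertices in this order, K has dimension 2 with simplices:

  0-simplices (7): a, b, c, d, e, f, g
  1-simplices (18): ab, ad, ae, af, bc, bd, bf, bg, cd, ce, cf, cg, de, df, dg, ef, eg, fg
  2-simplices (12): abd, abf, ade, aef, bcd, bcg, bfg, cdf, cef, ceg, deg, dfg

giving chain groups C_0 ≅ Z^7, C_1 ≅ Z^18, C_2 ≅ Z^12.

Boundary ∂_1: C_1 → C_0 is given by ∂[p,q] = [q] − [p].
The resulting 7×18 matrix has rank 6, and its Smith normal form has invariant factors (1,1,1,1,1,1).

∂_2: C_2 → C_1 sends each 2-simplex [p,q,r] to [q,r] − [p,r] + [p,q]. For instance
  ∂dfg = fg − dg + df,
  ∂ceg = eg − cg + ce.
The 18×12 boundary matrix has rank 12 and Smith normal form diag(1,1,1,1,1,1,1,1,1,1,1,2).

Reading off H_k = ker ∂_k / im ∂_{k+1}:

  H_0: rank C_0 − rank ∂_1 = 7 − 6 = 1, and the invariant factors of ∂_1 are all 1, so H_0 ≅ Z.
  H_1: rank ker ∂_1 − rank ∂_2 = (18 − 6) − 12 = 0, and ∂_2 has invariant factor 2 > 1, so H_1 ≅ Z/2.
  H_2: rank ker ∂_2 − rank ∂_3 = (12 − 12) − 0 = 0, and there is no ∂_3, so H_2 ≅ 0.

Hence the Betti numbers are b_0 = 1, b_1 = 0, b_2 = 0.

b_0 = 1, b_1 = 0, b_2 = 0.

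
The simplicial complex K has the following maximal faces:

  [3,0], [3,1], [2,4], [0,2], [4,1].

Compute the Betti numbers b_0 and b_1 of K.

Order the vertices as 0 < 1 < 2 < 3 < 4. Listing each simplex with vertices in this order, K has dimension 1 with simplices:

  0-simplices (5): [0], [1], [2], [3], [4]
  1-simplices (5): [0,2], [0,3], [1,3], [1,4], [2,4]

Hence C_0 ≅ Z^5, C_1 ≅ Z^5.

The boundary map ∂_1: C_1 → C_0 is given by ∂[p,q] = [q] − [p].
The 5×5 boundary matrix has rank 4 and Smith normal form diag(1,1,1,1).

Now H_k = ker ∂_k / im ∂_{k+1}, so:

  H_0: rank C_0 − rank ∂_1 = 5 − 4 = 1, and the invariant factors of ∂_1 are all 1, so H_0 = Z.
  H_1: rank ker ∂_1 − rank ∂_2 = (5 − 4) − 0 = 1, and there is no ∂_2, so H_1 = Z.

As a check, the Euler characteristic is 5 − 5 = 0, which agrees with 1 − 1 = 0.

Hence the Betti numbers are b_0 = 1, b_1 = 1.

b_0 = 1, b_1 = 1.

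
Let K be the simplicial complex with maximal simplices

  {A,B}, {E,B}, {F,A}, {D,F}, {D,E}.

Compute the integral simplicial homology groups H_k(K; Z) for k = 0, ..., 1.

K has 5 vertices, 5 edges.
rank ∂_0 = 0, rank ∂_1 = 4 ⇒ b_0 = 5 − 0 − 4 = 1; all invariant factors of ∂_1 are 1 so no torsion. So H_0 ≅ Z.
rank ∂_1 = 4, rank ∂_2 = 0 ⇒ b_1 = 5 − 4 − 0 = 1. So H_1 ≅ Z.

H_0 ≅ Z,  H_1 ≅ Z.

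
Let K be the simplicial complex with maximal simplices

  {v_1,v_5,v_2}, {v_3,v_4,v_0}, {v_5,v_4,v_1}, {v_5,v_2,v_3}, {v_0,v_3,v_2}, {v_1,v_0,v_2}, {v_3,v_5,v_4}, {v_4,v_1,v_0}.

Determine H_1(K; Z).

H_1 = 0.

We work with the vertex ordering v_0 < v_1 < v_2 < v_3 < v_4 < v_5. The simplices of K, each written with vertices in increasing order, are:

  0-simplices (6): [v_0], [v_1], [v_2], [v_3], [v_4], [v_5]
  1-simplices (12): [v_0,v_1], [v_0,v_2], [v_0,v_3], [v_0,v_4], [v_1,v_2], [v_1,v_4], [v_1,v_5], [v_2,v_3], [v_2,v_5], [v_3,v_4], [v_3,v_5], [v_4,v_5]
  2-simplices (8): [v_0,v_1,v_2], [v_0,v_1,v_4], [v_0,v_2,v_3], [v_0,v_3,v_4], [v_1,v_2,v_5], [v_1,v_4,v_5], [v_2,v_3,v_5], [v_3,v_4,v_5]

Hence C_0 ≅ Z^6, C_1 ≅ Z^12, C_2 ≅ Z^8.

The boundary map ∂_1: C_1 → C_0 sends each edge [p,q] (with p < q) to q − p. For instance
  ∂[v_0,v_1] = [v_1] − [v_0].
The resulting 6×12 matrix has rank 5, and its Smith normal form has invariant factors (1,1,1,1,1).

∂_2: C_2 → C_1 maps a triangle to the signed sum of its edges. For instance
  ∂[v_3,v_4,v_5] = [v_4,v_5] − [v_3,v_5] + [v_3,v_4],
  ∂[v_0,v_1,v_4] = [v_1,v_4] − [v_0,v_4] + [v_0,v_1].
The resulting 12×8 matrix has rank 7, and its Smith normal form has invariant factors (1,1,1,1,1,1,1).

Reading off H_k = ker ∂_k / im ∂_{k+1}:

  H_1: rank ker ∂_1 − rank ∂_2 = (12 − 5) − 7 = 0, and the invariant factors of ∂_2 are all 1, so H_1 ≅ 0.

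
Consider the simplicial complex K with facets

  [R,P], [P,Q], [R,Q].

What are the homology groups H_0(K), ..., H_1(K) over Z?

Fix the vertex order P < Q < R and write every simplex with vertices in increasing order. Then dim K = 1 and the simplices of K are:

  0-simplices (3): P, Q, R
  1-simplices (3): PQ, PR, QR

giving chain groups C_0 ≅ Z^3, C_1 ≅ Z^3.

∂_1: C_1 → C_0 sends each edge [p,q] (with p < q) to q − p. For instance
  ∂PR = R − P.
The 3×3 boundary matrix has rank 2 and Smith normal form diag(1,1).

Reading off H_k = ker ∂_k / im ∂_{k+1}:

  H_0: rank C_0 − rank ∂_1 = 3 − 2 = 1, and the invariant factors of ∂_1 are all 1, so H_0 = Z.
  H_1: rank ker ∂_1 − rank ∂_2 = (3 − 2) − 0 = 1, and there is no ∂_2, so H_1 = Z.

H_0 = Z,  H_1 = Z.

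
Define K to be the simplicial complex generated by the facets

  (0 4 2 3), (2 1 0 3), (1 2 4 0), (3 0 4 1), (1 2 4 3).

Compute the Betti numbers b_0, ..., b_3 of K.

Fix the vertex order 0 < 1 < 2 < 3 < 4 and write every simplex with vertices in increasing order. Then dim K = 3 and the simplices of K are:

  0-simplices (5): [0], [1], [2], [3], [4]
  1-simplices (10): [0,1], [0,2], [0,3], [0,4], [1,2], [1,3], [1,4], [2,3], [2,4], [3,4]
  2-simplices (10): [0,1,2], [0,1,3], [0,1,4], [0,2,3], [0,2,4], [0,3,4], [1,2,3], [1,2,4], [1,3,4], [2,3,4]
  3-simplices (5): [0,1,2,3], [0,1,2,4], [0,1,3,4], [0,2,3,4], [1,2,3,4]

Hence C_0 ≅ Z^5, C_1 ≅ Z^10, C_2 ≅ Z^10, C_3 ≅ Z^5.

The boundary map ∂_1: C_1 → C_0 is given by ∂[p,q] = [q] − [p]. For instance
  ∂[0,2] = [2] − [0].
This gives a 5×10 integer matrix of rank 4; reducing to Smith normal form yields diagonal entries (1,1,1,1).

Boundary ∂_2: C_2 → C_1 acts by ∂[p,q,r] = [q,r] − [p,r] + [p,q]. For instance
  ∂[0,1,2] = [1,2] − [0,2] + [0,1],
  ∂[2,3,4] = [3,4] − [2,4] + [2,3].
This gives a 10×10 integer matrix of rank 6; reducing to Smith normal form yields diagonal entries (1,1,1,1,1,1).

Boundary ∂_3: C_3 → C_2 sends each 3-simplex σ to the alternating sum Σ_i (−1)^i (σ with its i-th vertex removed). For instance
  ∂[0,1,2,3] = [1,2,3] − [0,2,3] + [0,1,3] − [0,1,2],
  ∂[0,1,3,4] = [1,3,4] − [0,3,4] + [0,1,4] − [0,1,3].
This gives a 10×5 integer matrix of rank 4; reducing to Smith normal form yields diagonal entries (1,1,1,1).

Computing H_k = (kernel of ∂_k) / (image of ∂_{k+1}):

  H_0: rank C_0 − rank ∂_1 = 5 − 4 = 1, and the invariant factors of ∂_1 are all 1, so H_0 = Z.
  H_1: rank ker ∂_1 − rank ∂_2 = (10 − 4) − 6 = 0, and the invariant factors of ∂_2 are all 1, so H_1 = 0.
  H_2: rank ker ∂_2 − rank ∂_3 = (10 − 6) − 4 = 0, and the invariant factors of ∂_3 are all 1, so H_2 = 0.
  H_3: rank ker ∂_3 − rank ∂_4 = (5 − 4) − 0 = 1, and there is no ∂_4, so H_3 = Z.

Hence the Betti numbers are b_0 = 1, b_1 = 0, b_2 = 0, b_3 = 1.

b_0 = 1, b_1 = 0, b_2 = 0, b_3 = 1.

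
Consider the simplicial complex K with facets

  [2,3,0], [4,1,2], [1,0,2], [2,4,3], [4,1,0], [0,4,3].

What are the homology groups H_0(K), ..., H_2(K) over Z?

H_0 = Z,  H_1 = 0,  H_2 = Z.

K has 5 vertices, 9 edges, 6 triangles.
rank ∂_0 = 0, rank ∂_1 = 4 ⇒ b_0 = 5 − 0 − 4 = 1; all invariant factors of ∂_1 are 1 so no torsion. So H_0 ≅ Z.
rank ∂_1 = 4, rank ∂_2 = 5 ⇒ b_1 = 9 − 4 − 5 = 0; all invariant factors of ∂_2 are 1 so no torsion. So H_1 ≅ 0.
rank ∂_2 = 5, rank ∂_3 = 0 ⇒ b_2 = 6 − 5 − 0 = 1. So H_2 ≅ Z.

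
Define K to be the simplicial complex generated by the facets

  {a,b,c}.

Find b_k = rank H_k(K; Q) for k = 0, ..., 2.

b_0 = 1, b_1 = 0, b_2 = 0.

K has 3 vertices, 3 edges, 1 triangle.
rank ∂_0 = 0, rank ∂_1 = 2 ⇒ b_0 = 3 − 0 − 2 = 1; all invariant factors of ∂_1 are 1 so no torsion. So H_0 ≅ Z.
rank ∂_1 = 2, rank ∂_2 = 1 ⇒ b_1 = 3 − 2 − 1 = 0; all invariant factors of ∂_2 are 1 so no torsion. So H_1 ≅ 0.
rank ∂_2 = 1, rank ∂_3 = 0 ⇒ b_2 = 1 − 1 − 0 = 0. So H_2 ≅ 0.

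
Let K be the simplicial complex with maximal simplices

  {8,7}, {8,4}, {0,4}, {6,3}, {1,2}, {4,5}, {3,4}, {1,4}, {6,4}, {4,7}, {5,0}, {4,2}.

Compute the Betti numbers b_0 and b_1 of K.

Take the total order 0 < 1 < 2 < 3 < 4 < 5 < 6 < 7 < 8 on the vertex set. Then K (dimension 1) consists of the simplices:

  0-simplices (9): [0], [1], [2], [3], [4], [5], [6], [7], [8]
  1-simplices (12): [0,4], [0,5], [1,2], [1,4], [2,4], [3,4], [3,6], [4,5], [4,6], [4,7], [4,8], [7,8]

Hence C_0 ≅ Z^9, C_1 ≅ Z^12.

Boundary ∂_1: C_1 → C_0 maps an edge to its endpoints' difference, ∂[p,q] = q − p. For instance
  ∂[0,5] = [5] − [0].
As a 9×12 matrix over Z this has rank 8, with invariant factors (1,1,1,1,1,1,1,1).

From H_k ≅ ker(∂_k) / im(∂_{k+1}) we obtain:

  H_0: rank C_0 − rank ∂_1 = 9 − 8 = 1, and the invariant factors of ∂_1 are all 1, so H_0 = Z.
  H_1: rank ker ∂_1 − rank ∂_2 = (12 − 8) − 0 = 4, and there is no ∂_2, so H_1 = Z^4.

As a check, the Euler characteristic is 9 − 12 = -3, which agrees with 1 − 4 = -3.

Hence the Betti numbers are b_0 = 1, b_1 = 4.

b_0 = 1, b_1 = 4.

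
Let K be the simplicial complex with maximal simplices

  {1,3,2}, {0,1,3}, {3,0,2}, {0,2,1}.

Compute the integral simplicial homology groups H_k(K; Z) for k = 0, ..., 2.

H_0 = Z,  H_1 = 0,  H_2 = Z.

We work with the vertex ordering 0 < 1 < 2 < 3. The simplices of K, each written with vertices in increasing order, are:

  0-simplices (4): [0], [1], [2], [3]
  1-simplices (6): [0,1], [0,2], [0,3], [1,2], [1,3], [2,3]
  2-simplices (4): [0,1,2], [0,1,3], [0,2,3], [1,2,3]

Hence C_0 ≅ Z^4, C_1 ≅ Z^6, C_2 ≅ Z^4.

Boundary ∂_1: C_1 → C_0 is given by ∂[p,q] = [q] − [p]. For instance
  ∂[0,3] = [3] − [0].
This gives a 4×6 integer matrix of rank 3; reducing to Smith normal form yields diagonal entries (1,1,1).

Boundary ∂_2: C_2 → C_1 maps a triangle to the signed sum of its edges. For instance
  ∂[1,2,3] = [2,3] − [1,3] + [1,2],
  ∂[0,1,2] = [1,2] − [0,2] + [0,1].
The 6×4 boundary matrix has rank 3 and Smith normal form diag(1,1,1).

Now H_k = ker ∂_k / im ∂_{k+1}, so:

  H_0: rank C_0 − rank ∂_1 = 4 − 3 = 1, and the invariant factors of ∂_1 are all 1, so H_0 ≅ Z.
  H_1: rank ker ∂_1 − rank ∂_2 = (6 − 3) − 3 = 0, and the invariant factors of ∂_2 are all 1, so H_1 ≅ 0.
  H_2: rank ker ∂_2 − rank ∂_3 = (4 − 3) − 0 = 1, and there is no ∂_3, so H_2 ≅ Z.

As a check, the Euler characteristic is 4 − 6 + 4 = 2, which agrees with 1 − 0 + 1 = 2.
(K is a triangulation of the 2-sphere S^2.)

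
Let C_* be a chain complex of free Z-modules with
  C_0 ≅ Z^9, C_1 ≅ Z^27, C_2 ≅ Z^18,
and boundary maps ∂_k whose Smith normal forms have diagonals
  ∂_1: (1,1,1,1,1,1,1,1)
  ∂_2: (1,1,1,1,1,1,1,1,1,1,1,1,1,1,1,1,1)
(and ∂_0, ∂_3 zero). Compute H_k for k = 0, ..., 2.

H_0 ≅ Z,  H_1 ≅ Z^2,  H_2 ≅ Z.

H_0: b_0 = 9 − 0 − 8 = 1; torsion from ∂_1 factors > 1: none. So H_0 ≅ Z.
H_1: b_1 = 27 − 8 − 17 = 2; torsion from ∂_2 factors > 1: none. So H_1 ≅ Z^2.
H_2: b_2 = 18 − 17 − 0 = 1; torsion from ∂_3 factors > 1: none. So H_2 ≅ Z.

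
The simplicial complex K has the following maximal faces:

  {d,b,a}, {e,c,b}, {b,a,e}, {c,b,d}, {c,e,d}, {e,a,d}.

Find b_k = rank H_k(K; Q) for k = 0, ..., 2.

We work with the vertex ordering a < b < c < d < e. The simplices of K, each written with vertices in increasing order, are:

  0-simplices (5): a, b, c, d, e
  1-simplices (9): ab, ad, ae, bc, bd, be, cd, ce, de
  2-simplices (6): abd, abe, ade, bcd, bce, cde

so the chain groups are C_0 ≅ Z^5, C_1 ≅ Z^9, C_2 ≅ Z^6.

∂_1: C_1 → C_0 maps an edge to its endpoints' difference, ∂[p,q] = q − p. For instance
  ∂be = e − b.
The resulting 5×9 matrix has rank 4, and its Smith normal form has invariant factors (1,1,1,1).

The boundary map ∂_2: C_2 → C_1 acts by ∂[p,q,r] = [q,r] − [p,r] + [p,q]. For instance
  ∂cde = de − ce + cd,
  ∂abd = bd − ad + ab.
This gives a 9×6 integer matrix of rank 5; reducing to Smith normal form yields diagonal entries (1,1,1,1,1).

Reading off H_k = ker ∂_k / im ∂_{k+1}:

  H_0: rank C_0 − rank ∂_1 = 5 − 4 = 1, and the invariant factors of ∂_1 are all 1, so H_0 ≅ Z.
  H_1: rank ker ∂_1 − rank ∂_2 = (9 − 4) − 5 = 0, and the invariant factors of ∂_2 are all 1, so H_1 ≅ 0.
  H_2: rank ker ∂_2 − rank ∂_3 = (6 − 5) − 0 = 1, and there is no ∂_3, so H_2 ≅ Z.

Hence the Betti numbers are b_0 = 1, b_1 = 0, b_2 = 1.

b_0 = 1, b_1 = 0, b_2 = 1.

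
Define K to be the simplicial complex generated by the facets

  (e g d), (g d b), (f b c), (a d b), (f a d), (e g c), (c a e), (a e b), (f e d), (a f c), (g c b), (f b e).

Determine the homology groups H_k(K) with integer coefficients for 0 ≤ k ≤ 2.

H_0 = Z,  H_1 = Z/2Z,  H_2 = 0.

Take the total order a < b < c < d < e < f < g on the vertex set. Then K (dimension 2) consists of the simplices:

  0-simplices (7): a, b, c, d, e, f, g
  1-simplices (18): ab, ac, ad, ae, af, bc, bd, be, bf, bg, ce, cf, cg, de, df, dg, ef, eg
  2-simplices (12): abd, abe, ace, acf, adf, bcf, bcg, bdg, bef, ceg, def, deg

Hence C_0 ≅ Z^7, C_1 ≅ Z^18, C_2 ≅ Z^12.

The boundary map ∂_1: C_1 → C_0 sends each edge [p,q] (with p < q) to q − p.
As a 7×18 matrix over Z this has rank 6, with invariant factors (1,1,1,1,1,1).

∂_2: C_2 → C_1 acts by ∂[p,q,r] = [q,r] − [p,r] + [p,q]. For instance
  ∂ceg = eg − cg + ce,
  ∂def = ef − df + de.
The resulting 18×12 matrix has rank 12, and its Smith normal form has invariant factors (1,1,1,1,1,1,1,1,1,1,1,2).

Reading off H_k = ker ∂_k / im ∂_{k+1}:

  H_0: rank C_0 − rank ∂_1 = 7 − 6 = 1, and the invariant factors of ∂_1 are all 1, so H_0 ≅ Z.
  H_1: rank ker ∂_1 − rank ∂_2 = (18 − 6) − 12 = 0, and ∂_2 has invariant factor 2 > 1, so H_1 ≅ Z/2Z.
  H_2: rank ker ∂_2 − rank ∂_3 = (12 − 12) − 0 = 0, and there is no ∂_3, so H_2 ≅ 0.

As a check, the Euler characteristic is 7 − 18 + 12 = 1, which agrees with 1 − 0 + 0 = 1.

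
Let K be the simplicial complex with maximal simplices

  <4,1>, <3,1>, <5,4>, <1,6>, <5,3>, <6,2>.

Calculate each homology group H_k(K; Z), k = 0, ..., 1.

H_0 ≅ Z,  H_1 ≅ Z.

We work with the vertex ordering 1 < 2 < 3 < 4 < 5 < 6. The simplices of K, each written with vertices in increasing order, are:

  0-simplices (6): [1], [2], [3], [4], [5], [6]
  1-simplices (6): [1,3], [1,4], [1,6], [2,6], [3,5], [4,5]

Hence C_0 ≅ Z^6, C_1 ≅ Z^6.

∂_1: C_1 → C_0 maps an edge to its endpoints' difference, ∂[p,q] = q − p. For instance
  ∂[1,4] = [4] − [1].
As a 6×6 matrix over Z this has rank 5, with invariant factors (1,1,1,1,1).

From H_k ≅ ker(∂_k) / im(∂_{k+1}) we obtain:

  H_0: rank C_0 − rank ∂_1 = 6 − 5 = 1, and the invariant factors of ∂_1 are all 1, so H_0 ≅ Z.
  H_1: rank ker ∂_1 − rank ∂_2 = (6 − 5) − 0 = 1, and there is no ∂_2, so H_1 ≅ Z.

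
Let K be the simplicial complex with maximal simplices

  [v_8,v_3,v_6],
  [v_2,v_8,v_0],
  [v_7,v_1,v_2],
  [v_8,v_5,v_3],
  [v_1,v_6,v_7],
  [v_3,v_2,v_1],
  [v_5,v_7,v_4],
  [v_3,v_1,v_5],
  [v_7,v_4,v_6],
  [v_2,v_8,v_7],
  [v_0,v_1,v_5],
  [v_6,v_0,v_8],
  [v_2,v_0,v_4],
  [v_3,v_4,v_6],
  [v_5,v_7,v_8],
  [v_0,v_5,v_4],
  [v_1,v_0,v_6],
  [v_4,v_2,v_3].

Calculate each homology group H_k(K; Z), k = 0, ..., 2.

K has 9 vertices, 27 edges, 18 triangles.
rank ∂_0 = 0, rank ∂_1 = 8 ⇒ b_0 = 9 − 0 − 8 = 1; all invariant factors of ∂_1 are 1 so no torsion. So H_0 = Z.
rank ∂_1 = 8, rank ∂_2 = 17 ⇒ b_1 = 27 − 8 − 17 = 2; all invariant factors of ∂_2 are 1 so no torsion. So H_1 = Z^2.
rank ∂_2 = 17, rank ∂_3 = 0 ⇒ b_2 = 18 − 17 − 0 = 1. So H_2 = Z.

H_0 = Z,  H_1 = Z^2,  H_2 = Z.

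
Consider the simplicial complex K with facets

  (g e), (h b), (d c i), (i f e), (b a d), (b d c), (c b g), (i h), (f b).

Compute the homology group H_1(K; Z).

Take the total order a < b < c < d < e < f < g < h < i on the vertex set. Then K (dimension 2) consists of the simplices:

  0-simplices (9): a, b, c, d, e, f, g, h, i
  1-simplices (16): ab, ad, bc, bd, bf, bg, bh, cd, cg, ci, di, ef, eg, ei, fi, hi
  2-simplices (5): abd, bcd, bcg, cdi, efi

giving chain groups C_0 ≅ Z^9, C_1 ≅ Z^16, C_2 ≅ Z^5.

∂_1: C_1 → C_0 sends each edge [p,q] (with p < q) to q − p.
As a 9×16 matrix over Z this has rank 8, with invariant factors (1,1,1,1,1,1,1,1).

Boundary ∂_2: C_2 → C_1 sends each 2-simplex [p,q,r] to [q,r] − [p,r] + [p,q]. For instance
  ∂cdi = di − ci + cd,
  ∂bcg = cg − bg + bc.
The 16×5 boundary matrix has rank 5 and Smith normal form diag(1,1,1,1,1).

Computing H_k = (kernel of ∂_k) / (image of ∂_{k+1}):

  H_1: rank ker ∂_1 − rank ∂_2 = (16 − 8) − 5 = 3, and the invariant factors of ∂_2 are all 1, so H_1 = Z^3.

H_1 = Z^3.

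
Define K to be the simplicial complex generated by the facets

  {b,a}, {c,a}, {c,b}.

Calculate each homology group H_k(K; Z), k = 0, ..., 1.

H_0 = Z,  H_1 = Z.

Fix the vertex order a < b < c and write every simplex with vertices in increasing order. Then dim K = 1 and the simplices of K are:

  0-simplices (3): a, b, c
  1-simplices (3): ab, ac, bc

so the chain groups are C_0 ≅ Z^3, C_1 ≅ Z^3.

Boundary ∂_1: C_1 → C_0 sends each edge [p,q] (with p < q) to q − p. For instance
  ∂ab = b − a.
This gives a 3×3 integer matrix of rank 2; reducing to Smith normal form yields diagonal entries (1,1).

Reading off H_k = ker ∂_k / im ∂_{k+1}:

  H_0: rank C_0 − rank ∂_1 = 3 − 2 = 1, and the invariant factors of ∂_1 are all 1, so H_0 = Z.
  H_1: rank ker ∂_1 − rank ∂_2 = (3 − 2) − 0 = 1, and there is no ∂_2, so H_1 = Z.

(K is a triangulation of the circle S^1.)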